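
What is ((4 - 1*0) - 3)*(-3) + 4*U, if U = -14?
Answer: -59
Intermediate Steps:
((4 - 1*0) - 3)*(-3) + 4*U = ((4 - 1*0) - 3)*(-3) + 4*(-14) = ((4 + 0) - 3)*(-3) - 56 = (4 - 3)*(-3) - 56 = 1*(-3) - 56 = -3 - 56 = -59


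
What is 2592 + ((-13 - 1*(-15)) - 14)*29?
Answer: 2244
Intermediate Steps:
2592 + ((-13 - 1*(-15)) - 14)*29 = 2592 + ((-13 + 15) - 14)*29 = 2592 + (2 - 14)*29 = 2592 - 12*29 = 2592 - 348 = 2244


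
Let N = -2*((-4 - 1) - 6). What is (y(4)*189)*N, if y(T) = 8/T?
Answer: 8316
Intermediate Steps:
N = 22 (N = -2*(-5 - 6) = -2*(-11) = 22)
(y(4)*189)*N = ((8/4)*189)*22 = ((8*(¼))*189)*22 = (2*189)*22 = 378*22 = 8316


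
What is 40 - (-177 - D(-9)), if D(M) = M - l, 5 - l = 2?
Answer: 205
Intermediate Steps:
l = 3 (l = 5 - 1*2 = 5 - 2 = 3)
D(M) = -3 + M (D(M) = M - 1*3 = M - 3 = -3 + M)
40 - (-177 - D(-9)) = 40 - (-177 - (-3 - 9)) = 40 - (-177 - 1*(-12)) = 40 - (-177 + 12) = 40 - 1*(-165) = 40 + 165 = 205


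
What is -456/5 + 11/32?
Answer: -14537/160 ≈ -90.856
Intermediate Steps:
-456/5 + 11/32 = -14537/160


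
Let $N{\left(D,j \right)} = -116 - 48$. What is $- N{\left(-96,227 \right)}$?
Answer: $164$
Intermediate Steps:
$N{\left(D,j \right)} = -164$ ($N{\left(D,j \right)} = -116 - 48 = -164$)
$- N{\left(-96,227 \right)} = \left(-1\right) \left(-164\right) = 164$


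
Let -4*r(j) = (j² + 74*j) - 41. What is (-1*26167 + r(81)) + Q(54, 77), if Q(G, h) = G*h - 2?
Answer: -50279/2 ≈ -25140.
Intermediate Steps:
r(j) = 41/4 - 37*j/2 - j²/4 (r(j) = -((j² + 74*j) - 41)/4 = -(-41 + j² + 74*j)/4 = 41/4 - 37*j/2 - j²/4)
Q(G, h) = -2 + G*h
(-1*26167 + r(81)) + Q(54, 77) = (-1*26167 + (41/4 - 37/2*81 - ¼*81²)) + (-2 + 54*77) = (-26167 + (41/4 - 2997/2 - ¼*6561)) + (-2 + 4158) = (-26167 + (41/4 - 2997/2 - 6561/4)) + 4156 = (-26167 - 6257/2) + 4156 = -58591/2 + 4156 = -50279/2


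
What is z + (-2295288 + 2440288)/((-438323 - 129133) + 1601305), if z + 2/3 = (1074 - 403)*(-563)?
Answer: -1171682347529/3101547 ≈ -3.7777e+5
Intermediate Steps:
z = -1133321/3 (z = -2/3 + (1074 - 403)*(-563) = -2/3 + 671*(-563) = -2/3 - 377773 = -1133321/3 ≈ -3.7777e+5)
z + (-2295288 + 2440288)/((-438323 - 129133) + 1601305) = -1133321/3 + (-2295288 + 2440288)/((-438323 - 129133) + 1601305) = -1133321/3 + 145000/(-567456 + 1601305) = -1133321/3 + 145000/1033849 = -1171682347529/3101547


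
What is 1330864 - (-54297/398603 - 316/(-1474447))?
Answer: 782174135875495635/587718997541 ≈ 1.3309e+6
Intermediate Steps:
1330864 - (-54297/398603 - 316/(-1474447)) = 1330864 - (-54297*1/398603 - 316*(-1/1474447)) = 1330864 - (-54297/398603 + 316/1474447) = 1330864 - 1*(-79932090211/587718997541) = 1330864 + 79932090211/587718997541 = 782174135875495635/587718997541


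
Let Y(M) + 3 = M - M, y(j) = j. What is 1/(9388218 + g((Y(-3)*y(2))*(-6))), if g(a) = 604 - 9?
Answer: 1/9388813 ≈ 1.0651e-7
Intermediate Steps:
Y(M) = -3 (Y(M) = -3 + (M - M) = -3 + 0 = -3)
g(a) = 595
1/(9388218 + g((Y(-3)*y(2))*(-6))) = 1/(9388218 + 595) = 1/9388813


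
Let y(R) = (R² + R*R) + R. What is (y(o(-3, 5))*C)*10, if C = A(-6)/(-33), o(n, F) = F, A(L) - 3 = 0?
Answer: -50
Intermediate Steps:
A(L) = 3 (A(L) = 3 + 0 = 3)
y(R) = R + 2*R² (y(R) = (R² + R²) + R = 2*R² + R = R + 2*R²)
C = -1/11 (C = 3/(-33) = 3*(-1/33) = -1/11 ≈ -0.090909)
(y(o(-3, 5))*C)*10 = ((5*(1 + 2*5))*(-1/11))*10 = ((5*(1 + 10))*(-1/11))*10 = ((5*11)*(-1/11))*10 = (55*(-1/11))*10 = -5*10 = -50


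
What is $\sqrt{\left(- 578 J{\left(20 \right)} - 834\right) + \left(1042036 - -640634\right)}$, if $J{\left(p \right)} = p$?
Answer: $2 \sqrt{417569} \approx 1292.4$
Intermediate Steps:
$\sqrt{\left(- 578 J{\left(20 \right)} - 834\right) + \left(1042036 - -640634\right)} = \sqrt{\left(\left(-578\right) 20 - 834\right) + \left(1042036 - -640634\right)} = \sqrt{\left(-11560 - 834\right) + \left(1042036 + 640634\right)} = \sqrt{-12394 + 1682670} = \sqrt{1670276} = 2 \sqrt{417569}$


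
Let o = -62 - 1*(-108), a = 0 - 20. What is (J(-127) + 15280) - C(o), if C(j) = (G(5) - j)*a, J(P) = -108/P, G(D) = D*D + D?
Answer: 1900028/127 ≈ 14961.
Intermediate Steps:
G(D) = D + D² (G(D) = D² + D = D + D²)
a = -20
o = 46 (o = -62 + 108 = 46)
C(j) = -600 + 20*j (C(j) = (5*(1 + 5) - j)*(-20) = (5*6 - j)*(-20) = (30 - j)*(-20) = -600 + 20*j)
(J(-127) + 15280) - C(o) = (-108/(-127) + 15280) - (-600 + 20*46) = (-108*(-1/127) + 15280) - (-600 + 920) = (108/127 + 15280) - 1*320 = 1940668/127 - 320 = 1900028/127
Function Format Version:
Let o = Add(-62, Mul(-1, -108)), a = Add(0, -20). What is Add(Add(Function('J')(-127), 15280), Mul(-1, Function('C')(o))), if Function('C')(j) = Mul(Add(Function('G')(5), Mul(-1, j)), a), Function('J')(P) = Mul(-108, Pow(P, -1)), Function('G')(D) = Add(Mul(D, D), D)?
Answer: Rational(1900028, 127) ≈ 14961.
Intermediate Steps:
Function('G')(D) = Add(D, Pow(D, 2)) (Function('G')(D) = Add(Pow(D, 2), D) = Add(D, Pow(D, 2)))
a = -20
o = 46 (o = Add(-62, 108) = 46)
Function('C')(j) = Add(-600, Mul(20, j)) (Function('C')(j) = Mul(Add(Mul(5, Add(1, 5)), Mul(-1, j)), -20) = Mul(Add(Mul(5, 6), Mul(-1, j)), -20) = Mul(Add(30, Mul(-1, j)), -20) = Add(-600, Mul(20, j)))
Add(Add(Function('J')(-127), 15280), Mul(-1, Function('C')(o))) = Add(Add(Mul(-108, Pow(-127, -1)), 15280), Mul(-1, Add(-600, Mul(20, 46)))) = Add(Add(Mul(-108, Rational(-1, 127)), 15280), Mul(-1, Add(-600, 920))) = Add(Add(Rational(108, 127), 15280), Mul(-1, 320)) = Add(Rational(1940668, 127), -320) = Rational(1900028, 127)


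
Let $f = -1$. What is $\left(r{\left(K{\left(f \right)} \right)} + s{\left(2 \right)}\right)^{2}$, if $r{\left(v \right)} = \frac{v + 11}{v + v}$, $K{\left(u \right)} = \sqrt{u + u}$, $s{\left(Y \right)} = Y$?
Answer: $- \frac{71}{8} - \frac{55 i \sqrt{2}}{4} \approx -8.875 - 19.445 i$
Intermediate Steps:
$K{\left(u \right)} = \sqrt{2} \sqrt{u}$ ($K{\left(u \right)} = \sqrt{2 u} = \sqrt{2} \sqrt{u}$)
$r{\left(v \right)} = \frac{11 + v}{2 v}$
$\left(r{\left(K{\left(f \right)} \right)} + s{\left(2 \right)}\right)^{2} = \left(\frac{11 + \sqrt{2} \sqrt{-1}}{2 \sqrt{2} \sqrt{-1}} + 2\right)^{2} = \left(\frac{11 + \sqrt{2} i}{2 \sqrt{2} i} + 2\right)^{2} = \left(\frac{11 + i \sqrt{2}}{2 i \sqrt{2}} + 2\right)^{2} = \left(\frac{- \frac{i \sqrt{2}}{2} \left(11 + i \sqrt{2}\right)}{2} + 2\right)^{2} = \left(- \frac{i \sqrt{2} \left(11 + i \sqrt{2}\right)}{4} + 2\right)^{2} = \left(2 - \frac{i \sqrt{2} \left(11 + i \sqrt{2}\right)}{4}\right)^{2}$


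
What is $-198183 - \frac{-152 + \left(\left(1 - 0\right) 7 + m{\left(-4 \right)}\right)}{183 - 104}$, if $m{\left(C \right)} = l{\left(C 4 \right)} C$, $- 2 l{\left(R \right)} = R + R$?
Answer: $- \frac{15656248}{79} \approx -1.9818 \cdot 10^{5}$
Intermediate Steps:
$l{\left(R \right)} = - R$ ($l{\left(R \right)} = - \frac{R + R}{2} = - \frac{2 R}{2} = - R$)
$m{\left(C \right)} = - 4 C^{2}$ ($m{\left(C \right)} = - C 4 C = - 4 C C = - 4 C^{2}$)
$-198183 - \frac{-152 + \left(\left(1 - 0\right) 7 + m{\left(-4 \right)}\right)}{183 - 104} = -198183 - \frac{-152 - \left(64 - \left(1 - 0\right) 7\right)}{183 - 104} = -198183 - \frac{-152 - \left(64 - \left(1 + 0\right) 7\right)}{79} = -198183 - \left(-152 + \left(1 \cdot 7 - 64\right)\right) \frac{1}{79} = -198183 - \left(-152 + \left(7 - 64\right)\right) \frac{1}{79} = -198183 - \left(-152 - 57\right) \frac{1}{79} = -198183 - \left(-209\right) \frac{1}{79} = -198183 - - \frac{209}{79} = -198183 + \frac{209}{79} = - \frac{15656248}{79}$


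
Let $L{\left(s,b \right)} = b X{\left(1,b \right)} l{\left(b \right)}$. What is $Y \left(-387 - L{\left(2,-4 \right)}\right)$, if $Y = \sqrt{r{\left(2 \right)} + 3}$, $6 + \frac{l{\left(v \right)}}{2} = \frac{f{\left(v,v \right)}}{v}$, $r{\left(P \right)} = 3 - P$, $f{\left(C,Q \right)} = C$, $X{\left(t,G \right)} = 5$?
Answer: $-1174$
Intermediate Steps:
$l{\left(v \right)} = -10$ ($l{\left(v \right)} = -12 + 2 \frac{v}{v} = -12 + 2 \cdot 1 = -12 + 2 = -10$)
$Y = 2$ ($Y = \sqrt{\left(3 - 2\right) + 3} = \sqrt{1 + 3} = \sqrt{4} = 2$)
$L{\left(s,b \right)} = - 50 b$ ($L{\left(s,b \right)} = b 5 \left(-10\right) = 5 b \left(-10\right) = - 50 b$)
$Y \left(-387 - L{\left(2,-4 \right)}\right) = 2 \left(-387 - \left(-50\right) \left(-4\right)\right) = 2 \left(-387 - 200\right) = 2 \left(-587\right) = -1174$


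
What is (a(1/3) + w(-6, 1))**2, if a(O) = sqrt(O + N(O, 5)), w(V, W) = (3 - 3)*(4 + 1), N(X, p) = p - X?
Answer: 5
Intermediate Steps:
w(V, W) = 0 (w(V, W) = 0*5 = 0)
a(O) = sqrt(5) (a(O) = sqrt(O + (5 - O)) = sqrt(5))
(a(1/3) + w(-6, 1))**2 = (sqrt(5) + 0)**2 = (sqrt(5))**2 = 5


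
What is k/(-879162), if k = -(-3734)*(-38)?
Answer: 70946/439581 ≈ 0.16139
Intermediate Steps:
k = -141892 (k = -1*141892 = -141892)
k/(-879162) = -141892/(-879162) = -141892*(-1/879162) = 70946/439581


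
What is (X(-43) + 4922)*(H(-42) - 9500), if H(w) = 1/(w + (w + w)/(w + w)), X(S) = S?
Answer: -46350619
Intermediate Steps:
H(w) = 1/(1 + w) (H(w) = 1/(w + (2*w)/((2*w))) = 1/(w + (2*w)*(1/(2*w))) = 1/(w + 1) = 1/(1 + w))
(X(-43) + 4922)*(H(-42) - 9500) = (-43 + 4922)*(1/(1 - 42) - 9500) = 4879*(1/(-41) - 9500) = 4879*(-1/41 - 9500) = 4879*(-389501/41) = -46350619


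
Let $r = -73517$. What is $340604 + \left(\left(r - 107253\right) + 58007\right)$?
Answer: $217841$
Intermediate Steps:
$340604 + \left(\left(r - 107253\right) + 58007\right) = 340604 + \left(\left(-73517 - 107253\right) + 58007\right) = 340604 + \left(-180770 + 58007\right) = 340604 - 122763 = 217841$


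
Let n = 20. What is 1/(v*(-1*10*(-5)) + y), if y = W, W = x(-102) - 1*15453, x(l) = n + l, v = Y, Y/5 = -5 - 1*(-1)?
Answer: -1/16535 ≈ -6.0478e-5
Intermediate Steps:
Y = -20 (Y = 5*(-5 - 1*(-1)) = 5*(-5 + 1) = 5*(-4) = -20)
v = -20
x(l) = 20 + l
W = -15535 (W = (20 - 102) - 1*15453 = -82 - 15453 = -15535)
y = -15535
1/(v*(-1*10*(-5)) + y) = 1/(-20*(-1*10)*(-5) - 15535) = 1/(-(-200)*(-5) - 15535) = 1/(-20*50 - 15535) = 1/(-1000 - 15535) = 1/(-16535) = -1/16535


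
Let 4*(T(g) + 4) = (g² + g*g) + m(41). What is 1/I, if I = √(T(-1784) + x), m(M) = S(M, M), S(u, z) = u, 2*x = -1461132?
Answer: 2*√3443073/3443073 ≈ 0.0010778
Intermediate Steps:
x = -730566 (x = (½)*(-1461132) = -730566)
m(M) = M
T(g) = 25/4 + g²/2 (T(g) = -4 + ((g² + g*g) + 41)/4 = -4 + ((g² + g²) + 41)/4 = -4 + (2*g² + 41)/4 = -4 + (41 + 2*g²)/4 = -4 + (41/4 + g²/2) = 25/4 + g²/2)
I = √3443073/2 (I = √((25/4 + (½)*(-1784)²) - 730566) = √((25/4 + (½)*3182656) - 730566) = √((25/4 + 1591328) - 730566) = √(6365337/4 - 730566) = √(3443073/4) = √3443073/2 ≈ 927.78)
1/I = 1/(√3443073/2) = 2*√3443073/3443073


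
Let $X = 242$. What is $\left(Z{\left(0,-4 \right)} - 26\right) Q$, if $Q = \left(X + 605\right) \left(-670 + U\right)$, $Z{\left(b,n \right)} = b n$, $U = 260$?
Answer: $9029020$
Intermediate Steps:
$Q = -347270$ ($Q = \left(242 + 605\right) \left(-670 + 260\right) = 847 \left(-410\right) = -347270$)
$\left(Z{\left(0,-4 \right)} - 26\right) Q = \left(0 \left(-4\right) - 26\right) \left(-347270\right) = \left(0 - 26\right) \left(-347270\right) = \left(-26\right) \left(-347270\right) = 9029020$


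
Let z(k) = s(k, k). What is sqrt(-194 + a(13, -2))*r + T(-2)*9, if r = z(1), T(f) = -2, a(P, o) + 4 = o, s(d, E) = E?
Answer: -18 + 10*I*sqrt(2) ≈ -18.0 + 14.142*I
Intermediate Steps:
a(P, o) = -4 + o
z(k) = k
r = 1
sqrt(-194 + a(13, -2))*r + T(-2)*9 = sqrt(-194 + (-4 - 2))*1 - 2*9 = sqrt(-194 - 6)*1 - 18 = sqrt(-200)*1 - 18 = (10*I*sqrt(2))*1 - 18 = 10*I*sqrt(2) - 18 = -18 + 10*I*sqrt(2)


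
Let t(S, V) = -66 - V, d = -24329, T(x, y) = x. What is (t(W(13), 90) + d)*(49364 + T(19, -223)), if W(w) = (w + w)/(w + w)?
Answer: -1209142755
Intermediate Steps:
W(w) = 1 (W(w) = (2*w)/((2*w)) = (2*w)*(1/(2*w)) = 1)
(t(W(13), 90) + d)*(49364 + T(19, -223)) = ((-66 - 1*90) - 24329)*(49364 + 19) = ((-66 - 90) - 24329)*49383 = (-156 - 24329)*49383 = -24485*49383 = -1209142755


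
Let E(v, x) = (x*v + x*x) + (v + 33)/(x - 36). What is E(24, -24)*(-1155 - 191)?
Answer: 12787/10 ≈ 1278.7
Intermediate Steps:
E(v, x) = x**2 + v*x + (33 + v)/(-36 + x) (E(v, x) = (v*x + x**2) + (33 + v)/(-36 + x) = (x**2 + v*x) + (33 + v)/(-36 + x) = x**2 + v*x + (33 + v)/(-36 + x))
E(24, -24)*(-1155 - 191) = ((33 + 24 + (-24)**3 - 36*(-24)**2 + 24*(-24)**2 - 36*24*(-24))/(-36 - 24))*(-1155 - 191) = ((33 + 24 - 13824 - 36*576 + 24*576 + 20736)/(-60))*(-1346) = -(33 + 24 - 13824 - 20736 + 13824 + 20736)/60*(-1346) = -1/60*57*(-1346) = -19/20*(-1346) = 12787/10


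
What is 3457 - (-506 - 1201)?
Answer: 5164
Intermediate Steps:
3457 - (-506 - 1201) = 3457 - 1*(-1707) = 3457 + 1707 = 5164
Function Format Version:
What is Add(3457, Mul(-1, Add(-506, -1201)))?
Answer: 5164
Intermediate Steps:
Add(3457, Mul(-1, Add(-506, -1201))) = Add(3457, Mul(-1, -1707)) = Add(3457, 1707) = 5164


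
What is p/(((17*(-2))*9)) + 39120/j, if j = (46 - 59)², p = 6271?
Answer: 10910921/51714 ≈ 210.99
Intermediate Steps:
j = 169 (j = (-13)² = 169)
p/(((17*(-2))*9)) + 39120/j = 6271/(((17*(-2))*9)) + 39120/169 = 6271/((-34*9)) + 39120*(1/169) = 6271/(-306) + 39120/169 = 6271*(-1/306) + 39120/169 = -6271/306 + 39120/169 = 10910921/51714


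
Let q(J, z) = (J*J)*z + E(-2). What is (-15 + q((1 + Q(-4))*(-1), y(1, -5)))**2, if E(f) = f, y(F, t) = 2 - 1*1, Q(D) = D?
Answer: 64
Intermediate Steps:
y(F, t) = 1 (y(F, t) = 2 - 1 = 1)
q(J, z) = -2 + z*J**2 (q(J, z) = (J*J)*z - 2 = J**2*z - 2 = z*J**2 - 2 = -2 + z*J**2)
(-15 + q((1 + Q(-4))*(-1), y(1, -5)))**2 = (-15 + (-2 + 1*((1 - 4)*(-1))**2))**2 = (-15 + (-2 + 1*(-3*(-1))**2))**2 = (-15 + (-2 + 1*3**2))**2 = (-15 + (-2 + 1*9))**2 = (-15 + (-2 + 9))**2 = (-15 + 7)**2 = (-8)**2 = 64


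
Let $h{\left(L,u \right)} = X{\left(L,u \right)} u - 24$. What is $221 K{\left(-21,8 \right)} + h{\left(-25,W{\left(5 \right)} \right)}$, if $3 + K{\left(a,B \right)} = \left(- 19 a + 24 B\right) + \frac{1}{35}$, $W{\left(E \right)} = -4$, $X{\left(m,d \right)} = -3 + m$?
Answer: $\frac{4551481}{35} \approx 1.3004 \cdot 10^{5}$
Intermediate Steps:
$h{\left(L,u \right)} = -24 + u \left(-3 + L\right)$ ($h{\left(L,u \right)} = \left(-3 + L\right) u - 24 = u \left(-3 + L\right) - 24 = -24 + u \left(-3 + L\right)$)
$K{\left(a,B \right)} = - \frac{104}{35} - 19 a + 24 B$ ($K{\left(a,B \right)} = -3 + \left(\left(- 19 a + 24 B\right) + \frac{1}{35}\right) = -3 + \left(\frac{1}{35} - 19 a + 24 B\right) = - \frac{104}{35} - 19 a + 24 B$)
$221 K{\left(-21,8 \right)} + h{\left(-25,W{\left(5 \right)} \right)} = 221 \left(- \frac{104}{35} - -399 + 24 \cdot 8\right) - \left(24 + 4 \left(-3 - 25\right)\right) = 221 \left(- \frac{104}{35} + 399 + 192\right) - -88 = 221 \cdot \frac{20581}{35} + \left(-24 + 112\right) = \frac{4548401}{35} + 88 = \frac{4551481}{35}$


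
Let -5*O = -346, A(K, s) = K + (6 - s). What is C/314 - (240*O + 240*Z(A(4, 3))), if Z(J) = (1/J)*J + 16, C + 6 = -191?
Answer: -6496229/314 ≈ -20689.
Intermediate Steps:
A(K, s) = 6 + K - s
C = -197 (C = -6 - 191 = -197)
O = 346/5 (O = -⅕*(-346) = 346/5 ≈ 69.200)
Z(J) = 17 (Z(J) = J/J + 16 = 1 + 16 = 17)
C/314 - (240*O + 240*Z(A(4, 3))) = -197/314 - 240/(1/(17 + 346/5)) = -197*1/314 - 240/(1/(431/5)) = -197/314 - 240/5/431 = -197/314 - 240*431/5 = -197/314 - 20688 = -6496229/314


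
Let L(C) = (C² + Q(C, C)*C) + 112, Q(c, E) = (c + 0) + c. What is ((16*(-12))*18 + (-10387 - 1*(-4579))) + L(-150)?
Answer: 58348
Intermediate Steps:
Q(c, E) = 2*c (Q(c, E) = c + c = 2*c)
L(C) = 112 + 3*C² (L(C) = (C² + (2*C)*C) + 112 = (C² + 2*C²) + 112 = 3*C² + 112 = 112 + 3*C²)
((16*(-12))*18 + (-10387 - 1*(-4579))) + L(-150) = ((16*(-12))*18 + (-10387 - 1*(-4579))) + (112 + 3*(-150)²) = (-192*18 + (-10387 + 4579)) + (112 + 3*22500) = (-3456 - 5808) + (112 + 67500) = -9264 + 67612 = 58348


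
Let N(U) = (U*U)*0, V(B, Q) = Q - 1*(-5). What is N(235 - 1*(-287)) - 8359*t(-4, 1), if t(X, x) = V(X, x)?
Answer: -50154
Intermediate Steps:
V(B, Q) = 5 + Q (V(B, Q) = Q + 5 = 5 + Q)
t(X, x) = 5 + x
N(U) = 0 (N(U) = U²*0 = 0)
N(235 - 1*(-287)) - 8359*t(-4, 1) = 0 - 8359*(5 + 1) = 0 - 8359*6 = 0 - 50154 = -50154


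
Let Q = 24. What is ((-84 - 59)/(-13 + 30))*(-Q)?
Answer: 3432/17 ≈ 201.88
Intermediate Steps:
((-84 - 59)/(-13 + 30))*(-Q) = ((-84 - 59)/(-13 + 30))*(-1*24) = -143/17*(-24) = 3432/17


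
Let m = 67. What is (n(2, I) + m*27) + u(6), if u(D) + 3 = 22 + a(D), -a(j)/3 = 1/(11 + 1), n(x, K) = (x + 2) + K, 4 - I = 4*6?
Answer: 7247/4 ≈ 1811.8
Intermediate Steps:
I = -20 (I = 4 - 4*6 = 4 - 1*24 = 4 - 24 = -20)
n(x, K) = 2 + K + x (n(x, K) = (2 + x) + K = 2 + K + x)
a(j) = -¼ (a(j) = -3/(11 + 1) = -3/12 = -3*1/12 = -¼)
u(D) = 75/4 (u(D) = -3 + (22 - ¼) = -3 + 87/4 = 75/4)
(n(2, I) + m*27) + u(6) = ((2 - 20 + 2) + 67*27) + 75/4 = (-16 + 1809) + 75/4 = 1793 + 75/4 = 7247/4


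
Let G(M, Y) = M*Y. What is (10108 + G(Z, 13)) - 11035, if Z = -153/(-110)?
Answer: -99981/110 ≈ -908.92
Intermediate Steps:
Z = 153/110 (Z = -153*(-1/110) = 153/110 ≈ 1.3909)
(10108 + G(Z, 13)) - 11035 = (10108 + (153/110)*13) - 11035 = (10108 + 1989/110) - 11035 = 1113869/110 - 11035 = -99981/110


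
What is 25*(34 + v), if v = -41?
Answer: -175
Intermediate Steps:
25*(34 + v) = 25*(34 - 41) = 25*(-7) = -175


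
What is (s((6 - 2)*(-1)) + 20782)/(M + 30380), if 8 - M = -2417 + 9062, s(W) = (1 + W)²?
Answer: 20791/23743 ≈ 0.87567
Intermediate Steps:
M = -6637 (M = 8 - (-2417 + 9062) = 8 - 1*6645 = 8 - 6645 = -6637)
(s((6 - 2)*(-1)) + 20782)/(M + 30380) = ((1 + (6 - 2)*(-1))² + 20782)/(-6637 + 30380) = ((1 + 4*(-1))² + 20782)/23743 = ((1 - 4)² + 20782)*(1/23743) = ((-3)² + 20782)*(1/23743) = (9 + 20782)*(1/23743) = 20791*(1/23743) = 20791/23743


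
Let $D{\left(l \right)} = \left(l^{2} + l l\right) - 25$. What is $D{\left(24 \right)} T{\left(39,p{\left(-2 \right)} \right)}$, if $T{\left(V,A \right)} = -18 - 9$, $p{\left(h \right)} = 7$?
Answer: $-30429$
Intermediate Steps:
$T{\left(V,A \right)} = -27$ ($T{\left(V,A \right)} = -18 - 9 = -27$)
$D{\left(l \right)} = -25 + 2 l^{2}$ ($D{\left(l \right)} = \left(l^{2} + l^{2}\right) - 25 = 2 l^{2} - 25 = -25 + 2 l^{2}$)
$D{\left(24 \right)} T{\left(39,p{\left(-2 \right)} \right)} = \left(-25 + 2 \cdot 24^{2}\right) \left(-27\right) = \left(-25 + 2 \cdot 576\right) \left(-27\right) = \left(-25 + 1152\right) \left(-27\right) = 1127 \left(-27\right) = -30429$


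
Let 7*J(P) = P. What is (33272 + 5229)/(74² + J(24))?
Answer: 269507/38356 ≈ 7.0265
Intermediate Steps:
J(P) = P/7
(33272 + 5229)/(74² + J(24)) = (33272 + 5229)/(74² + (⅐)*24) = 38501/(5476 + 24/7) = 38501/(38356/7) = 38501*(7/38356) = 269507/38356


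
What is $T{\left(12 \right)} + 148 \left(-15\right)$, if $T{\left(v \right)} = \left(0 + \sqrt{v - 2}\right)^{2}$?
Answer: $-2210$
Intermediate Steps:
$T{\left(v \right)} = -2 + v$ ($T{\left(v \right)} = \left(0 + \sqrt{-2 + v}\right)^{2} = \left(\sqrt{-2 + v}\right)^{2} = -2 + v$)
$T{\left(12 \right)} + 148 \left(-15\right) = \left(-2 + 12\right) + 148 \left(-15\right) = 10 - 2220 = -2210$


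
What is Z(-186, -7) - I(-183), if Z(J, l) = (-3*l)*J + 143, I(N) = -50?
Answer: -3713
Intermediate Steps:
Z(J, l) = 143 - 3*J*l (Z(J, l) = -3*J*l + 143 = 143 - 3*J*l)
Z(-186, -7) - I(-183) = (143 - 3*(-186)*(-7)) - 1*(-50) = (143 - 3906) + 50 = -3763 + 50 = -3713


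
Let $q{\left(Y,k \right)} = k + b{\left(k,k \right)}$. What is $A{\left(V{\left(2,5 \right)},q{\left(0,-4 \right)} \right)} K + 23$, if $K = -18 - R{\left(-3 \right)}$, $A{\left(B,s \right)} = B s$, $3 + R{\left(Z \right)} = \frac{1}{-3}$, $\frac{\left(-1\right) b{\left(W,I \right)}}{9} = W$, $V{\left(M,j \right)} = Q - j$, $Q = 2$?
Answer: $1431$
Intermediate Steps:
$V{\left(M,j \right)} = 2 - j$
$b{\left(W,I \right)} = - 9 W$
$q{\left(Y,k \right)} = - 8 k$ ($q{\left(Y,k \right)} = k - 9 k = - 8 k$)
$R{\left(Z \right)} = - \frac{10}{3}$ ($R{\left(Z \right)} = -3 + \frac{1}{-3} = -3 - \frac{1}{3} = - \frac{10}{3}$)
$K = - \frac{44}{3}$ ($K = -18 - - \frac{10}{3} = -18 + \frac{10}{3} = - \frac{44}{3} \approx -14.667$)
$A{\left(V{\left(2,5 \right)},q{\left(0,-4 \right)} \right)} K + 23 = \left(2 - 5\right) \left(\left(-8\right) \left(-4\right)\right) \left(- \frac{44}{3}\right) + 23 = \left(2 - 5\right) 32 \left(- \frac{44}{3}\right) + 23 = \left(-3\right) 32 \left(- \frac{44}{3}\right) + 23 = \left(-96\right) \left(- \frac{44}{3}\right) + 23 = 1408 + 23 = 1431$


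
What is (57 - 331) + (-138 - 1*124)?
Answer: -536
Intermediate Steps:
(57 - 331) + (-138 - 1*124) = -274 + (-138 - 124) = -274 - 262 = -536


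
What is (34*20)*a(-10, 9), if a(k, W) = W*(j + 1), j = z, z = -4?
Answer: -18360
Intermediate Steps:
j = -4
a(k, W) = -3*W (a(k, W) = W*(-4 + 1) = W*(-3) = -3*W)
(34*20)*a(-10, 9) = (34*20)*(-3*9) = 680*(-27) = -18360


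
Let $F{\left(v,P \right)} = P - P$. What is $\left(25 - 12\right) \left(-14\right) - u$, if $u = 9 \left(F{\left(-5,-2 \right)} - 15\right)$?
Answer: $-47$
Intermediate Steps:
$F{\left(v,P \right)} = 0$
$u = -135$ ($u = 9 \left(0 - 15\right) = 9 \left(-15\right) = -135$)
$\left(25 - 12\right) \left(-14\right) - u = \left(25 - 12\right) \left(-14\right) - -135 = 13 \left(-14\right) + 135 = -182 + 135 = -47$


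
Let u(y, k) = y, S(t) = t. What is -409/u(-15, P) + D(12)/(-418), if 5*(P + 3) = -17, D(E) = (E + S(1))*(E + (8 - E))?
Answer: 84701/3135 ≈ 27.018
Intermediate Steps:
D(E) = 8 + 8*E (D(E) = (E + 1)*(E + (8 - E)) = (1 + E)*8 = 8 + 8*E)
P = -32/5 (P = -3 + (1/5)*(-17) = -3 - 17/5 = -32/5 ≈ -6.4000)
-409/u(-15, P) + D(12)/(-418) = -409/(-15) + (8 + 8*12)/(-418) = -409*(-1/15) + (8 + 96)*(-1/418) = 409/15 + 104*(-1/418) = 409/15 - 52/209 = 84701/3135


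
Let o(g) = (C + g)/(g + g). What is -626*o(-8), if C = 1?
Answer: -2191/8 ≈ -273.88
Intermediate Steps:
o(g) = (1 + g)/(2*g) (o(g) = (1 + g)/(g + g) = (1 + g)/((2*g)) = (1 + g)*(1/(2*g)) = (1 + g)/(2*g))
-626*o(-8) = -313*(1 - 8)/(-8) = -313*(-1)*(-7)/8 = -626*7/16 = -2191/8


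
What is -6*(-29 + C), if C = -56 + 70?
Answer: 90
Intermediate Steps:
C = 14
-6*(-29 + C) = -6*(-29 + 14) = -6*(-15) = 90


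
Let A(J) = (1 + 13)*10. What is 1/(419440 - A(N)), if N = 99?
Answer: 1/419300 ≈ 2.3849e-6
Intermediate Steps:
A(J) = 140 (A(J) = 14*10 = 140)
1/(419440 - A(N)) = 1/(419440 - 1*140) = 1/(419440 - 140) = 1/419300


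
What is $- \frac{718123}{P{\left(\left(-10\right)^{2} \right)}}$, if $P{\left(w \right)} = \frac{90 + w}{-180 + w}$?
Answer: $\frac{5744984}{19} \approx 3.0237 \cdot 10^{5}$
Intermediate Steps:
$P{\left(w \right)} = \frac{90 + w}{-180 + w}$
$- \frac{718123}{P{\left(\left(-10\right)^{2} \right)}} = - \frac{718123}{\frac{1}{-180 + \left(-10\right)^{2}} \left(90 + \left(-10\right)^{2}\right)} = - \frac{718123}{\frac{1}{-180 + 100} \left(90 + 100\right)} = - \frac{718123}{\frac{1}{-80} \cdot 190} = - \frac{718123}{\left(- \frac{1}{80}\right) 190} = - \frac{718123}{- \frac{19}{8}} = \left(-718123\right) \left(- \frac{8}{19}\right) = \frac{5744984}{19}$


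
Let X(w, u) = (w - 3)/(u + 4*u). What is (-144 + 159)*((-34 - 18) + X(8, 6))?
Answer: -1555/2 ≈ -777.50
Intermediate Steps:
X(w, u) = (-3 + w)/(5*u) (X(w, u) = (-3 + w)/((5*u)) = (-3 + w)*(1/(5*u)) = (-3 + w)/(5*u))
(-144 + 159)*((-34 - 18) + X(8, 6)) = (-144 + 159)*((-34 - 18) + (1/5)*(-3 + 8)/6) = 15*(-52 + (1/5)*(1/6)*5) = 15*(-52 + 1/6) = 15*(-311/6) = -1555/2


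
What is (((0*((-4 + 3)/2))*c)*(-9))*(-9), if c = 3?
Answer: 0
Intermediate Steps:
(((0*((-4 + 3)/2))*c)*(-9))*(-9) = (((0*((-4 + 3)/2))*3)*(-9))*(-9) = (((0*(-1*½))*3)*(-9))*(-9) = (((0*(-½))*3)*(-9))*(-9) = ((0*3)*(-9))*(-9) = (0*(-9))*(-9) = 0*(-9) = 0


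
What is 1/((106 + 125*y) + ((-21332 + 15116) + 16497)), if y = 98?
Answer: 1/22637 ≈ 4.4175e-5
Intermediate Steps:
1/((106 + 125*y) + ((-21332 + 15116) + 16497)) = 1/((106 + 125*98) + ((-21332 + 15116) + 16497)) = 1/((106 + 12250) + (-6216 + 16497)) = 1/(12356 + 10281) = 1/22637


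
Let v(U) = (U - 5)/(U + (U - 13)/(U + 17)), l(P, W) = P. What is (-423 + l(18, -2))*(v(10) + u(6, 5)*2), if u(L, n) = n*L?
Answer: -2180925/89 ≈ -24505.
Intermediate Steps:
u(L, n) = L*n
v(U) = (-5 + U)/(U + (-13 + U)/(17 + U))
(-423 + l(18, -2))*(v(10) + u(6, 5)*2) = (-423 + 18)*((-85 + 10² + 12*10)/(-13 + 10² + 18*10) + (6*5)*2) = -405*((-85 + 100 + 120)/(-13 + 100 + 180) + 30*2) = -405*(135/267 + 60) = -405*((1/267)*135 + 60) = -405*(45/89 + 60) = -405*5385/89 = -2180925/89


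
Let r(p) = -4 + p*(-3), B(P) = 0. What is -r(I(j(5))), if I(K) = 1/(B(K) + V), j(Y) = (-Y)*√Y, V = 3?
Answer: 5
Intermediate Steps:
j(Y) = -Y^(3/2)
I(K) = ⅓ (I(K) = 1/(0 + 3) = 1/3 = ⅓)
r(p) = -4 - 3*p
-r(I(j(5))) = -(-4 - 3*⅓) = -(-4 - 1) = -1*(-5) = 5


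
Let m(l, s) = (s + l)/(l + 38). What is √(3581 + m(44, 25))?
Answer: √24084302/82 ≈ 59.849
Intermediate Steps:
m(l, s) = (l + s)/(38 + l)
√(3581 + m(44, 25)) = √(3581 + (44 + 25)/(38 + 44)) = √(3581 + 69/82) = √(293711/82) = √24084302/82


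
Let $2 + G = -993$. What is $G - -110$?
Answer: $-885$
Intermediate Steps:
$G = -995$ ($G = -2 - 993 = -995$)
$G - -110 = -995 - -110 = -995 + 110 = -885$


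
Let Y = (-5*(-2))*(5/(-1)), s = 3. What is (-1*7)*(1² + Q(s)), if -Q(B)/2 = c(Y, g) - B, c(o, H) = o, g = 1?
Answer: -749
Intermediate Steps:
Y = -50 (Y = 10*(5*(-1)) = 10*(-5) = -50)
Q(B) = 100 + 2*B (Q(B) = -2*(-50 - B) = 100 + 2*B)
(-1*7)*(1² + Q(s)) = (-1*7)*(1² + (100 + 2*3)) = -7*(1 + (100 + 6)) = -7*(1 + 106) = -7*107 = -749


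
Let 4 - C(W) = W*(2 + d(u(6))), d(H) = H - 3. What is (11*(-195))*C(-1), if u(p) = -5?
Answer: 4290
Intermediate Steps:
d(H) = -3 + H
C(W) = 4 + 6*W (C(W) = 4 - W*(2 + (-3 - 5)) = 4 - W*(2 - 8) = 4 - W*(-6) = 4 - (-6)*W = 4 + 6*W)
(11*(-195))*C(-1) = (11*(-195))*(4 + 6*(-1)) = -2145*(4 - 6) = -2145*(-2) = 4290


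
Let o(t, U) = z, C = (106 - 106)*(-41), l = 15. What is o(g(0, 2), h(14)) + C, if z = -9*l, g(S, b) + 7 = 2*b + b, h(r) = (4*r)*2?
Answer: -135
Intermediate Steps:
h(r) = 8*r
g(S, b) = -7 + 3*b (g(S, b) = -7 + (2*b + b) = -7 + 3*b)
C = 0 (C = 0*(-41) = 0)
z = -135 (z = -9*15 = -135)
o(t, U) = -135
o(g(0, 2), h(14)) + C = -135 + 0 = -135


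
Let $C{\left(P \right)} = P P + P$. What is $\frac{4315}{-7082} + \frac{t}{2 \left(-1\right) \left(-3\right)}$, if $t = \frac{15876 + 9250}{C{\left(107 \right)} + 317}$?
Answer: $- \frac{64724819}{252253758} \approx -0.25659$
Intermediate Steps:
$C{\left(P \right)} = P + P^{2}$ ($C{\left(P \right)} = P^{2} + P = P + P^{2}$)
$t = \frac{25126}{11873}$ ($t = \frac{15876 + 9250}{107 \left(1 + 107\right) + 317} = \frac{25126}{107 \cdot 108 + 317} = \frac{25126}{11556 + 317} = \frac{25126}{11873} \approx 2.1162$)
$\frac{4315}{-7082} + \frac{t}{2 \left(-1\right) \left(-3\right)} = \frac{4315}{-7082} + \frac{25126}{11873 \cdot 2 \left(-1\right) \left(-3\right)} = 4315 \left(- \frac{1}{7082}\right) + \frac{25126}{11873 \left(\left(-2\right) \left(-3\right)\right)} = - \frac{4315}{7082} + \frac{25126}{11873 \cdot 6} = - \frac{4315}{7082} + \frac{25126}{11873} \cdot \frac{1}{6} = - \frac{4315}{7082} + \frac{12563}{35619} = - \frac{64724819}{252253758}$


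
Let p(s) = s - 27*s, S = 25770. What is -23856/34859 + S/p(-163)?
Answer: 398607351/73866221 ≈ 5.3963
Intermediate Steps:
p(s) = -26*s (p(s) = s - 27*s = -26*s)
-23856/34859 + S/p(-163) = -23856/34859 + 25770/((-26*(-163))) = -23856*1/34859 + 25770/4238 = -23856/34859 + 25770*(1/4238) = -23856/34859 + 12885/2119 = 398607351/73866221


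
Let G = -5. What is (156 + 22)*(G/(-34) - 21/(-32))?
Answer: 38893/272 ≈ 142.99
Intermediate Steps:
(156 + 22)*(G/(-34) - 21/(-32)) = (156 + 22)*(-5/(-34) - 21/(-32)) = 178*(-5*(-1/34) - 21*(-1/32)) = 178*(5/34 + 21/32) = 178*(437/544) = 38893/272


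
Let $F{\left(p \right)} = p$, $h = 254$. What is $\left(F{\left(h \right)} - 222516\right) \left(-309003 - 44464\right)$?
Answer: $78562282354$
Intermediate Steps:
$\left(F{\left(h \right)} - 222516\right) \left(-309003 - 44464\right) = \left(254 - 222516\right) \left(-309003 - 44464\right) = \left(-222262\right) \left(-353467\right) = 78562282354$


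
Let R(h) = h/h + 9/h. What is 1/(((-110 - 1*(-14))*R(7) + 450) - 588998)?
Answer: -7/4121372 ≈ -1.6985e-6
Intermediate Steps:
R(h) = 1 + 9/h
1/(((-110 - 1*(-14))*R(7) + 450) - 588998) = 1/(((-110 - 1*(-14))*((9 + 7)/7) + 450) - 588998) = 1/(((-110 + 14)*((1/7)*16) + 450) - 588998) = 1/((-96*16/7 + 450) - 588998) = 1/((-1536/7 + 450) - 588998) = 1/(1614/7 - 588998) = 1/(-4121372/7) = -7/4121372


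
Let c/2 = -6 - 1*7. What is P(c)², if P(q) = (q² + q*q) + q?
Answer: 1758276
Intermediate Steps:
c = -26 (c = 2*(-6 - 1*7) = 2*(-6 - 7) = 2*(-13) = -26)
P(q) = q + 2*q² (P(q) = (q² + q²) + q = 2*q² + q = q + 2*q²)
P(c)² = (-26*(1 + 2*(-26)))² = (-26*(1 - 52))² = (-26*(-51))² = 1326² = 1758276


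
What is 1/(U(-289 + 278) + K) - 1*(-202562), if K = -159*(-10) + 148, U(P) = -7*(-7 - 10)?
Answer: 376157635/1857 ≈ 2.0256e+5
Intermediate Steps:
U(P) = 119 (U(P) = -7*(-17) = 119)
K = 1738 (K = 1590 + 148 = 1738)
1/(U(-289 + 278) + K) - 1*(-202562) = 1/(119 + 1738) - 1*(-202562) = 1/1857 + 202562 = 376157635/1857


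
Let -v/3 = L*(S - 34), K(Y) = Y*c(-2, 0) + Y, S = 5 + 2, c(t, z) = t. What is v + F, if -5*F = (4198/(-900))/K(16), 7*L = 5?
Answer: 14565307/252000 ≈ 57.799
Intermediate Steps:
S = 7
L = 5/7 (L = (⅐)*5 = 5/7 ≈ 0.71429)
K(Y) = -Y (K(Y) = Y*(-2) + Y = -2*Y + Y = -Y)
F = -2099/36000 (F = -4198/(-900)/(5*((-1*16))) = -4198*(-1/900)/(5*(-16)) = -(-2099)*(-1)/(2250*16) = -⅕*2099/7200 = -2099/36000 ≈ -0.058306)
v = 405/7 (v = -15*(7 - 34)/7 = -15*(-27)/7 = -3*(-135/7) = 405/7 ≈ 57.857)
v + F = 405/7 - 2099/36000 = 14565307/252000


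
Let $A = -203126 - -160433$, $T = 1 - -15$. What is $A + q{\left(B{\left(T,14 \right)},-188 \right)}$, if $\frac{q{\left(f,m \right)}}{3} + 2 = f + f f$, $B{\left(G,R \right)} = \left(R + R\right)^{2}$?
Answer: $1803621$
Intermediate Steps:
$T = 16$ ($T = 1 + 15 = 16$)
$B{\left(G,R \right)} = 4 R^{2}$ ($B{\left(G,R \right)} = \left(2 R\right)^{2} = 4 R^{2}$)
$q{\left(f,m \right)} = -6 + 3 f + 3 f^{2}$ ($q{\left(f,m \right)} = -6 + 3 \left(f + f f\right) = -6 + 3 \left(f + f^{2}\right) = -6 + \left(3 f + 3 f^{2}\right) = -6 + 3 f + 3 f^{2}$)
$A = -42693$ ($A = -203126 + 160433 = -42693$)
$A + q{\left(B{\left(T,14 \right)},-188 \right)} = -42693 + \left(-6 + 3 \cdot 4 \cdot 14^{2} + 3 \left(4 \cdot 14^{2}\right)^{2}\right) = -42693 + \left(-6 + 3 \cdot 4 \cdot 196 + 3 \left(4 \cdot 196\right)^{2}\right) = -42693 + \left(-6 + 3 \cdot 784 + 3 \cdot 784^{2}\right) = -42693 + \left(-6 + 2352 + 3 \cdot 614656\right) = -42693 + \left(-6 + 2352 + 1843968\right) = -42693 + 1846314 = 1803621$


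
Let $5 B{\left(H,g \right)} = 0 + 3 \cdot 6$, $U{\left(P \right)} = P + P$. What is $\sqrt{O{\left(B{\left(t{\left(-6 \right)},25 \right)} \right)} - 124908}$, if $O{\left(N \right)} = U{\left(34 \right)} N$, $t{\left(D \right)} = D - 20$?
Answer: $\frac{2 i \sqrt{779145}}{5} \approx 353.08 i$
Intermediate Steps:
$U{\left(P \right)} = 2 P$
$t{\left(D \right)} = -20 + D$ ($t{\left(D \right)} = D - 20 = -20 + D$)
$B{\left(H,g \right)} = \frac{18}{5}$ ($B{\left(H,g \right)} = \frac{0 + 3 \cdot 6}{5} = \frac{0 + 18}{5} = \frac{1}{5} \cdot 18 = \frac{18}{5}$)
$O{\left(N \right)} = 68 N$ ($O{\left(N \right)} = 2 \cdot 34 N = 68 N$)
$\sqrt{O{\left(B{\left(t{\left(-6 \right)},25 \right)} \right)} - 124908} = \sqrt{68 \cdot \frac{18}{5} - 124908} = \sqrt{\frac{1224}{5} - 124908} = \sqrt{- \frac{623316}{5}} = \frac{2 i \sqrt{779145}}{5}$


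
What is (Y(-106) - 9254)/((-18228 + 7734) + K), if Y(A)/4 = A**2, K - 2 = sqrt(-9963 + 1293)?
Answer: -187229740/55045367 - 303365*I*sqrt(30)/55045367 ≈ -3.4014 - 0.030186*I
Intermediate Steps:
K = 2 + 17*I*sqrt(30) (K = 2 + sqrt(-9963 + 1293) = 2 + sqrt(-8670) = 2 + 17*I*sqrt(30) ≈ 2.0 + 93.113*I)
Y(A) = 4*A**2
(Y(-106) - 9254)/((-18228 + 7734) + K) = (4*(-106)**2 - 9254)/((-18228 + 7734) + (2 + 17*I*sqrt(30))) = (4*11236 - 9254)/(-10494 + (2 + 17*I*sqrt(30))) = (44944 - 9254)/(-10492 + 17*I*sqrt(30)) = 35690/(-10492 + 17*I*sqrt(30))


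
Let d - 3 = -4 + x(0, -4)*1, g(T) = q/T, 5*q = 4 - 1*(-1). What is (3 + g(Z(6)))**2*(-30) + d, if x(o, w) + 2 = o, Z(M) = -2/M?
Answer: -3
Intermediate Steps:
q = 1 (q = (4 - 1*(-1))/5 = (4 + 1)/5 = (1/5)*5 = 1)
x(o, w) = -2 + o
g(T) = 1/T
d = -3 (d = 3 + (-4 + (-2 + 0)*1) = 3 + (-4 - 2*1) = 3 + (-4 - 2) = 3 - 6 = -3)
(3 + g(Z(6)))**2*(-30) + d = (3 + 1/(-2/6))**2*(-30) - 3 = (3 + 1/(-2*1/6))**2*(-30) - 3 = (3 + 1/(-1/3))**2*(-30) - 3 = (3 - 3)**2*(-30) - 3 = 0**2*(-30) - 3 = 0*(-30) - 3 = 0 - 3 = -3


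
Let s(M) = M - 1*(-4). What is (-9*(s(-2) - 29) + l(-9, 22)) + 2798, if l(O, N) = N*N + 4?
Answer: 3529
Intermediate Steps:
s(M) = 4 + M (s(M) = M + 4 = 4 + M)
l(O, N) = 4 + N² (l(O, N) = N² + 4 = 4 + N²)
(-9*(s(-2) - 29) + l(-9, 22)) + 2798 = (-9*((4 - 2) - 29) + (4 + 22²)) + 2798 = (-9*(2 - 29) + (4 + 484)) + 2798 = (-9*(-27) + 488) + 2798 = (243 + 488) + 2798 = 731 + 2798 = 3529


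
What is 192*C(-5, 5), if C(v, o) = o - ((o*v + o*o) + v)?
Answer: 1920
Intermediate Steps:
C(v, o) = o - v - o**2 - o*v (C(v, o) = o - ((o*v + o**2) + v) = o - ((o**2 + o*v) + v) = o - (v + o**2 + o*v) = o + (-v - o**2 - o*v) = o - v - o**2 - o*v)
192*C(-5, 5) = 192*(5 - 1*(-5) - 1*5**2 - 1*5*(-5)) = 192*(5 + 5 - 1*25 + 25) = 192*(5 + 5 - 25 + 25) = 192*10 = 1920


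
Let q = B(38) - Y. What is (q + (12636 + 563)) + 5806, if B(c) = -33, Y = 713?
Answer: 18259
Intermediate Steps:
q = -746 (q = -33 - 1*713 = -33 - 713 = -746)
(q + (12636 + 563)) + 5806 = (-746 + (12636 + 563)) + 5806 = (-746 + 13199) + 5806 = 12453 + 5806 = 18259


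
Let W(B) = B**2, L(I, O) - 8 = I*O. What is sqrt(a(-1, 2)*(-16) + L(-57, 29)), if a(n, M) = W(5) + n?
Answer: I*sqrt(2029) ≈ 45.044*I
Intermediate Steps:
L(I, O) = 8 + I*O
a(n, M) = 25 + n (a(n, M) = 5**2 + n = 25 + n)
sqrt(a(-1, 2)*(-16) + L(-57, 29)) = sqrt((25 - 1)*(-16) + (8 - 57*29)) = sqrt(24*(-16) + (8 - 1653)) = sqrt(-384 - 1645) = sqrt(-2029) = I*sqrt(2029)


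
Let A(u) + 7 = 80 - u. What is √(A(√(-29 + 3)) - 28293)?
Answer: √(-28220 - I*√26) ≈ 0.015 - 167.99*I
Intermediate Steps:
A(u) = 73 - u (A(u) = -7 + (80 - u) = 73 - u)
√(A(√(-29 + 3)) - 28293) = √((73 - √(-29 + 3)) - 28293) = √((73 - √(-26)) - 28293) = √((73 - I*√26) - 28293) = √(-28220 - I*√26)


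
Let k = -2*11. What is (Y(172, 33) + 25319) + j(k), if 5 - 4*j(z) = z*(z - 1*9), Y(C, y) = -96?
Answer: 100215/4 ≈ 25054.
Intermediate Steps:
k = -22
j(z) = 5/4 - z*(-9 + z)/4 (j(z) = 5/4 - z*(z - 1*9)/4 = 5/4 - z*(z - 9)/4 = 5/4 - z*(-9 + z)/4)
(Y(172, 33) + 25319) + j(k) = (-96 + 25319) + (5/4 - 1/4*(-22)**2 + (9/4)*(-22)) = 25223 + (5/4 - 1/4*484 - 99/2) = 25223 + (5/4 - 121 - 99/2) = 25223 - 677/4 = 100215/4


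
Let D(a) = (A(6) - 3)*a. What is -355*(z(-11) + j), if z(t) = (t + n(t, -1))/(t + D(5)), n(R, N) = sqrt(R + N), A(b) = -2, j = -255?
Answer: 3254995/36 + 355*I*sqrt(3)/18 ≈ 90417.0 + 34.16*I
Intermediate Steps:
D(a) = -5*a (D(a) = (-2 - 3)*a = -5*a)
n(R, N) = sqrt(N + R)
z(t) = (t + sqrt(-1 + t))/(-25 + t) (z(t) = (t + sqrt(-1 + t))/(t - 5*5) = (t + sqrt(-1 + t))/(t - 25) = (t + sqrt(-1 + t))/(-25 + t))
-355*(z(-11) + j) = -355*((-11 + sqrt(-1 - 11))/(-25 - 11) - 255) = -355*((-11 + sqrt(-12))/(-36) - 255) = -355*(-(-11 + 2*I*sqrt(3))/36 - 255) = -355*((11/36 - I*sqrt(3)/18) - 255) = -355*(-9169/36 - I*sqrt(3)/18) = 3254995/36 + 355*I*sqrt(3)/18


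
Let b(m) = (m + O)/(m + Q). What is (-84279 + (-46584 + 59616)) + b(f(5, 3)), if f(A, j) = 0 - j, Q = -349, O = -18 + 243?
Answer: -12539583/176 ≈ -71248.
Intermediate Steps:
O = 225
f(A, j) = -j
b(m) = (225 + m)/(-349 + m) (b(m) = (m + 225)/(m - 349) = (225 + m)/(-349 + m))
(-84279 + (-46584 + 59616)) + b(f(5, 3)) = (-84279 + (-46584 + 59616)) + (225 - 1*3)/(-349 - 1*3) = (-84279 + 13032) + (225 - 3)/(-349 - 3) = -71247 + 222/(-352) = -71247 - 1/352*222 = -71247 - 111/176 = -12539583/176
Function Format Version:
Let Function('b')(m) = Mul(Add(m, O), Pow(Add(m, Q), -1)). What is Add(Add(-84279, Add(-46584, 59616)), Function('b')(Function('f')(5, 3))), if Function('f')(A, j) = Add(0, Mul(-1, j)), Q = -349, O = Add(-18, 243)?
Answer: Rational(-12539583, 176) ≈ -71248.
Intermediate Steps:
O = 225
Function('f')(A, j) = Mul(-1, j)
Function('b')(m) = Mul(Pow(Add(-349, m), -1), Add(225, m)) (Function('b')(m) = Mul(Add(m, 225), Pow(Add(m, -349), -1)) = Mul(Add(225, m), Pow(Add(-349, m), -1)) = Mul(Pow(Add(-349, m), -1), Add(225, m)))
Add(Add(-84279, Add(-46584, 59616)), Function('b')(Function('f')(5, 3))) = Add(Add(-84279, Add(-46584, 59616)), Mul(Pow(Add(-349, Mul(-1, 3)), -1), Add(225, Mul(-1, 3)))) = Add(Add(-84279, 13032), Mul(Pow(Add(-349, -3), -1), Add(225, -3))) = Add(-71247, Mul(Pow(-352, -1), 222)) = Add(-71247, Mul(Rational(-1, 352), 222)) = Add(-71247, Rational(-111, 176)) = Rational(-12539583, 176)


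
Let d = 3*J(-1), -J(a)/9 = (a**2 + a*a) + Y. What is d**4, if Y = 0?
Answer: 8503056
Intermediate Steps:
J(a) = -18*a**2 (J(a) = -9*((a**2 + a*a) + 0) = -9*((a**2 + a**2) + 0) = -9*(2*a**2 + 0) = -18*a**2)
d = -54 (d = 3*(-18*(-1)**2) = 3*(-18*1) = 3*(-18) = -54)
d**4 = (-54)**4 = 8503056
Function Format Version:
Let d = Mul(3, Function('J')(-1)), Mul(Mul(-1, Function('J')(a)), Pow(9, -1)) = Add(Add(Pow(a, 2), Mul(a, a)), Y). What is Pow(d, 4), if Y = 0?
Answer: 8503056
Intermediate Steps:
Function('J')(a) = Mul(-18, Pow(a, 2)) (Function('J')(a) = Mul(-9, Add(Add(Pow(a, 2), Mul(a, a)), 0)) = Mul(-9, Add(Add(Pow(a, 2), Pow(a, 2)), 0)) = Mul(-9, Add(Mul(2, Pow(a, 2)), 0)) = Mul(-9, Mul(2, Pow(a, 2))) = Mul(-18, Pow(a, 2)))
d = -54 (d = Mul(3, Mul(-18, Pow(-1, 2))) = Mul(3, Mul(-18, 1)) = Mul(3, -18) = -54)
Pow(d, 4) = Pow(-54, 4) = 8503056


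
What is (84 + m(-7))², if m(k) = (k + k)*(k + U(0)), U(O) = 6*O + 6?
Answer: 9604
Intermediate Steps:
U(O) = 6 + 6*O
m(k) = 2*k*(6 + k) (m(k) = (k + k)*(k + (6 + 6*0)) = (2*k)*(k + (6 + 0)) = (2*k)*(k + 6) = (2*k)*(6 + k) = 2*k*(6 + k))
(84 + m(-7))² = (84 + 2*(-7)*(6 - 7))² = (84 + 2*(-7)*(-1))² = (84 + 14)² = 98² = 9604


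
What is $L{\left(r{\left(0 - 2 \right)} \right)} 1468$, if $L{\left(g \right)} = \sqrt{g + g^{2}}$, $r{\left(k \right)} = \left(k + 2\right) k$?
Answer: $0$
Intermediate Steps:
$r{\left(k \right)} = k \left(2 + k\right)$ ($r{\left(k \right)} = \left(2 + k\right) k = k \left(2 + k\right)$)
$L{\left(r{\left(0 - 2 \right)} \right)} 1468 = \sqrt{\left(0 - 2\right) \left(2 + \left(0 - 2\right)\right) \left(1 + \left(0 - 2\right) \left(2 + \left(0 - 2\right)\right)\right)} 1468 = \sqrt{- 2 \left(2 - 2\right) \left(1 - 2 \left(2 - 2\right)\right)} 1468 = \sqrt{\left(-2\right) 0 \left(1 - 0\right)} 1468 = \sqrt{0 \left(1 + 0\right)} 1468 = \sqrt{0 \cdot 1} \cdot 1468 = \sqrt{0} \cdot 1468 = 0 \cdot 1468 = 0$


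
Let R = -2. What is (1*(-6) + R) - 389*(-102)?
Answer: 39670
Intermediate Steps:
(1*(-6) + R) - 389*(-102) = (1*(-6) - 2) - 389*(-102) = (-6 - 2) + 39678 = -8 + 39678 = 39670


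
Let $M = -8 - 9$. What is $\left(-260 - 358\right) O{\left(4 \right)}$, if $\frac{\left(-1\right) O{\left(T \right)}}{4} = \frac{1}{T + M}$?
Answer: $- \frac{2472}{13} \approx -190.15$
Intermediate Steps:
$M = -17$
$O{\left(T \right)} = - \frac{4}{-17 + T}$ ($O{\left(T \right)} = - \frac{4}{T - 17} = - \frac{4}{-17 + T}$)
$\left(-260 - 358\right) O{\left(4 \right)} = \left(-260 - 358\right) \left(- \frac{4}{-17 + 4}\right) = \left(-260 - 358\right) \left(- \frac{4}{-13}\right) = - 618 \left(\left(-4\right) \left(- \frac{1}{13}\right)\right) = \left(-618\right) \frac{4}{13} = - \frac{2472}{13}$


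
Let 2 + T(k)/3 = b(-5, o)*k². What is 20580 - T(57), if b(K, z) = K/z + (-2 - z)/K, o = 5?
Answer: 83436/5 ≈ 16687.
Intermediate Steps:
b(K, z) = K/z + (-2 - z)/K
T(k) = -6 + 6*k²/5 (T(k) = -6 + 3*((-2/(-5) - 5/5 - 1*5/(-5))*k²) = -6 + 3*((-2*(-⅕) - 5*⅕ - 1*5*(-⅕))*k²) = -6 + 3*((⅖ - 1 + 1)*k²) = -6 + 3*(2*k²/5) = -6 + 6*k²/5)
20580 - T(57) = 20580 - (-6 + (6/5)*57²) = 20580 - (-6 + (6/5)*3249) = 20580 - (-6 + 19494/5) = 20580 - 1*19464/5 = 20580 - 19464/5 = 83436/5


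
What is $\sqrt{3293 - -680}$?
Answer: $\sqrt{3973} \approx 63.032$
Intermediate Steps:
$\sqrt{3293 - -680} = \sqrt{3293 + \left(-7 + 687\right)} = \sqrt{3293 + 680} = \sqrt{3973}$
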